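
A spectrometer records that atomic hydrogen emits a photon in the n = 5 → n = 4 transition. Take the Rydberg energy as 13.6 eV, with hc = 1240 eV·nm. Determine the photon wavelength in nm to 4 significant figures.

4052 nm

ΔE = 13.60 × (1/4² − 1/5²) = 13.60 × 0.02250 = 0.3060 eV.
λ = hc/ΔE = 1240 / 0.3060 = 4052 nm.
This line belongs to the Brackett series.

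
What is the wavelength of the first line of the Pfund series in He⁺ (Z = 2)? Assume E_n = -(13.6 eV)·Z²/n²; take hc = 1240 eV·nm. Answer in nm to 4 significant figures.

1865 nm

The Pfund series terminates on n_f = 5; the first line has n_i = 5+1 = 6.
ΔE = 54.40 × (1/5² − 1/6²) = 0.6649 eV.
λ = 1240 / 0.6649 = 1865 nm.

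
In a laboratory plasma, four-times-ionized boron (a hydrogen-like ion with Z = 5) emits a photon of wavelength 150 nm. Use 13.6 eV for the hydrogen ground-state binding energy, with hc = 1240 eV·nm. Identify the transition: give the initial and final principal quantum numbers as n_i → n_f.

n_i = 8, n_f = 5

The photon energy is ΔE = hc/λ = 1240 / 150 = 8.267 eV.
With Z = 5, ΔE = 340.0 × (1/n_f² − 1/n_i²), so 1/n_f² − 1/n_i² = 0.02431.
Trying n_f = 5 gives 1/n_i² = 0.01569, i.e. n_i ≈ 8; this pair matches.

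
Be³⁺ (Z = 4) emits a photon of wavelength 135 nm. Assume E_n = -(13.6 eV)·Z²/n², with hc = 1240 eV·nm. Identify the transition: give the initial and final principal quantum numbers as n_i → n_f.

n_i = 7, n_f = 4

The photon energy is ΔE = hc/λ = 1240 / 135 = 9.185 eV.
With Z = 4, ΔE = 217.6 × (1/n_f² − 1/n_i²), so 1/n_f² − 1/n_i² = 0.04221.
Trying n_f = 4 gives 1/n_i² = 0.02029, i.e. n_i ≈ 7; this pair matches.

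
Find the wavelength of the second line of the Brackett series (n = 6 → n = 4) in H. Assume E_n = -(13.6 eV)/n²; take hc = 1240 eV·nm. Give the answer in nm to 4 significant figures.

2626 nm

The Brackett series terminates on n_f = 4; the second line has n_i = 4+2 = 6.
ΔE = 13.60 × (1/4² − 1/6²) = 0.4722 eV.
λ = 1240 / 0.4722 = 2626 nm.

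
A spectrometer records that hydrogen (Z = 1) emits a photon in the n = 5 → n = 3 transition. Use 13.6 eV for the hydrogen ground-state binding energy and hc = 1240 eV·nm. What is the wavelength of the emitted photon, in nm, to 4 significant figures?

1282 nm

ΔE = 13.60 × (1/3² − 1/5²) = 13.60 × 0.07111 = 0.9671 eV.
λ = hc/ΔE = 1240 / 0.9671 = 1282 nm.
This line belongs to the Paschen series.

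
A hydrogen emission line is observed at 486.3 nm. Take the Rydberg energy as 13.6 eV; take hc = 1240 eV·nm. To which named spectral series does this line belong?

ΔE = 1240/486.3 = 2.550 eV.
This matches 13.6 × (1/2² − 1/4²), so n_f = 2: the Balmer series.

Balmer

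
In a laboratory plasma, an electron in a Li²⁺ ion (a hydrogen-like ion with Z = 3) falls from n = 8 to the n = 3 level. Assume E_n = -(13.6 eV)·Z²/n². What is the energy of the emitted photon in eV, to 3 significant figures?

11.7 eV

The Bohr energies scale as Z², so for Z = 3: E_n = −122.4/n² eV.
E_8 = −122.4/64 = −1.913 eV and E_3 = −122.4/9 = −13.60 eV.
The photon energy is |E_8 − E_3| = 11.7 eV.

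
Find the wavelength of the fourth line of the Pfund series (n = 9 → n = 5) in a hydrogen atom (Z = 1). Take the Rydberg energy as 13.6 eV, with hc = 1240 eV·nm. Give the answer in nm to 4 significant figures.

3297 nm

The Pfund series terminates on n_f = 5; the fourth line has n_i = 5+4 = 9.
ΔE = 13.60 × (1/5² − 1/9²) = 0.3761 eV.
λ = 1240 / 0.3761 = 3297 nm.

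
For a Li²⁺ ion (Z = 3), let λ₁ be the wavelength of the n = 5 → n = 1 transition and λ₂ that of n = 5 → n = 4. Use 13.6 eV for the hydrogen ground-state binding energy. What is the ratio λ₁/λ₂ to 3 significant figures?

λ ∝ 1/ΔE ∝ 1/(1/n_f² − 1/n_i²), and the Z² and hc factors cancel in the ratio.
λ₁/λ₂ = (1/4² − 1/5²)/(1/1² − 1/5²) = 0.02250/0.9600 = 0.0234.

0.0234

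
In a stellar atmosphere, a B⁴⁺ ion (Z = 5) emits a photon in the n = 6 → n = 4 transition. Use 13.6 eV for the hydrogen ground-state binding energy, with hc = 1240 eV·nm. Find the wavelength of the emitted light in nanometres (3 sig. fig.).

105 nm

For Z = 5 the level energies scale as Z², so the effective Rydberg energy is 13.6 × 25 = 340.0 eV.
ΔE = 340.0 × (1/4² − 1/6²) = 340.0 × 0.03472 = 11.81 eV.
λ = hc/ΔE = 1240 / 11.81 = 105 nm.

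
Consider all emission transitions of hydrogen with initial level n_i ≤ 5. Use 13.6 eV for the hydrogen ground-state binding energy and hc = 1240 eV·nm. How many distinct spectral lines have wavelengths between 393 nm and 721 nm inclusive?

3

Enumerate all n_i → n_f pairs with 1 ≤ n_f < n_i ≤ 5 and compute λ = 1240 / [13.6·1·(1/n_f² − 1/n_i²)].
Lines falling in [393, 721] nm: 5→2 (434.2 nm), 4→2 (486.3 nm), 3→2 (656.5 nm).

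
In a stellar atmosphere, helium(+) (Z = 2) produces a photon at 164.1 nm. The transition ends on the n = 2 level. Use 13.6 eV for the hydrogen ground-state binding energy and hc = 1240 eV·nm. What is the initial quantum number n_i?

n_i = 3

The photon energy is ΔE = hc/λ = 1240 / 164.1 = 7.556 eV.
With Z = 2, ΔE = 54.40 × (1/n_f² − 1/n_i²), so 1/n_f² − 1/n_i² = 0.1389.
With n_f = 2: 1/n_i² = 1/4 − 0.1389 = 0.1111, so n_i ≈ 3.00.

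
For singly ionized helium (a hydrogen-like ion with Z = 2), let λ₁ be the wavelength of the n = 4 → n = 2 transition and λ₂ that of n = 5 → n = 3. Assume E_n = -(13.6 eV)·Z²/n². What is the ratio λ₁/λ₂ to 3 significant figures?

0.379

λ ∝ 1/ΔE ∝ 1/(1/n_f² − 1/n_i²), and the Z² and hc factors cancel in the ratio.
λ₁/λ₂ = (1/3² − 1/5²)/(1/2² − 1/4²) = 0.07111/0.1875 = 0.379.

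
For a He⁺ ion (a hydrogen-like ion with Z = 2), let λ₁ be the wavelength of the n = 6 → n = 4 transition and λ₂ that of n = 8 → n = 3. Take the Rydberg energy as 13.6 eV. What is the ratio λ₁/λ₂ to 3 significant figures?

2.75

λ ∝ 1/ΔE ∝ 1/(1/n_f² − 1/n_i²), and the Z² and hc factors cancel in the ratio.
λ₁/λ₂ = (1/3² − 1/8²)/(1/4² − 1/6²) = 0.09549/0.03472 = 2.75.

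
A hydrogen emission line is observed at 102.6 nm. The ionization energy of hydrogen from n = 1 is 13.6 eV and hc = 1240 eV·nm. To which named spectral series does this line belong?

ΔE = 1240/102.6 = 12.09 eV.
This matches 13.6 × (1/1² − 1/3²), so n_f = 1: the Lyman series.

Lyman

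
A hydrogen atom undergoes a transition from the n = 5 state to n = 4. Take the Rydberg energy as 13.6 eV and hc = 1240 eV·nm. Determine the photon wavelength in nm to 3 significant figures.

ΔE = 13.60 × (1/4² − 1/5²) = 13.60 × 0.02250 = 0.3060 eV.
λ = hc/ΔE = 1240 / 0.3060 = 4050 nm.

4050 nm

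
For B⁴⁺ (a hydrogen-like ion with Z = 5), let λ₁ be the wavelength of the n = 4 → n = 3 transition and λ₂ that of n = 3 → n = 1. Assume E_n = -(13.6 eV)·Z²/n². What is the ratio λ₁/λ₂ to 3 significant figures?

λ ∝ 1/ΔE ∝ 1/(1/n_f² − 1/n_i²), and the Z² and hc factors cancel in the ratio.
λ₁/λ₂ = (1/1² − 1/3²)/(1/3² − 1/4²) = 0.8889/0.04861 = 18.3.

18.3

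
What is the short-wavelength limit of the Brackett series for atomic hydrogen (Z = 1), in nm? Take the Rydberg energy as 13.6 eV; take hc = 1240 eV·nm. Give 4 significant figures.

The Brackett series has lower level n_f = 4; the series limit corresponds to n_i → ∞.
ΔE_max = 13.6 × 1 / 4² = 0.8500 eV.
λ_min = 1240 / 0.8500 = 1459 nm.

1459 nm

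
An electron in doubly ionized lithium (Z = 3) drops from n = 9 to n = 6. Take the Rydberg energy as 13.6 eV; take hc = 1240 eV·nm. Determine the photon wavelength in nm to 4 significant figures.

For Z = 3 the level energies scale as Z², so the effective Rydberg energy is 13.6 × 9 = 122.4 eV.
ΔE = 122.4 × (1/6² − 1/9²) = 122.4 × 0.01543 = 1.889 eV.
λ = hc/ΔE = 1240 / 1.889 = 656.5 nm.

656.5 nm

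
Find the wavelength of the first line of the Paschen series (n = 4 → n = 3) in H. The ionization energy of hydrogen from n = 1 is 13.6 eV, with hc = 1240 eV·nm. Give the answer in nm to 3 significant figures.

1880 nm

The Paschen series terminates on n_f = 3; the first line has n_i = 3+1 = 4.
ΔE = 13.60 × (1/3² − 1/4²) = 0.6611 eV.
λ = 1240 / 0.6611 = 1880 nm.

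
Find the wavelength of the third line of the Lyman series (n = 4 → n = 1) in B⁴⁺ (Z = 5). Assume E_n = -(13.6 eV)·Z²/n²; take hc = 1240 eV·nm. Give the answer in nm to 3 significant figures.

The Lyman series terminates on n_f = 1; the third line has n_i = 1+3 = 4.
ΔE = 340.0 × (1/1² − 1/4²) = 318.8 eV.
λ = 1240 / 318.8 = 3.89 nm.

3.89 nm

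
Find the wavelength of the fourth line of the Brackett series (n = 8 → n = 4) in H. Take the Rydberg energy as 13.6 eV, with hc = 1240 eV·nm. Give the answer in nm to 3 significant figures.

1950 nm

The Brackett series terminates on n_f = 4; the fourth line has n_i = 4+4 = 8.
ΔE = 13.60 × (1/4² − 1/8²) = 0.6375 eV.
λ = 1240 / 0.6375 = 1950 nm.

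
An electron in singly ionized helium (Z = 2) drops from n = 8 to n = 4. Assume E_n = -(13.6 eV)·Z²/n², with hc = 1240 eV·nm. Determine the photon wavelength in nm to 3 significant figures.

486 nm

For Z = 2 the level energies scale as Z², so the effective Rydberg energy is 13.6 × 4 = 54.40 eV.
ΔE = 54.40 × (1/4² − 1/8²) = 54.40 × 0.04688 = 2.550 eV.
λ = hc/ΔE = 1240 / 2.550 = 486 nm.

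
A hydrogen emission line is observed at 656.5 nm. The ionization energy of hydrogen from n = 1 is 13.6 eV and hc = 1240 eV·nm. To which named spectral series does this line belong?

ΔE = 1240/656.5 = 1.889 eV.
This matches 13.6 × (1/2² − 1/3²), so n_f = 2: the Balmer series.

Balmer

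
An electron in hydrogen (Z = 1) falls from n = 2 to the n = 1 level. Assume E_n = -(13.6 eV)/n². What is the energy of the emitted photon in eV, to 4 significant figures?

E_2 = −13.60/4 = −3.400 eV and E_1 = −13.60/1 = −13.60 eV.
The photon energy is |E_2 − E_1| = 10.20 eV.

10.20 eV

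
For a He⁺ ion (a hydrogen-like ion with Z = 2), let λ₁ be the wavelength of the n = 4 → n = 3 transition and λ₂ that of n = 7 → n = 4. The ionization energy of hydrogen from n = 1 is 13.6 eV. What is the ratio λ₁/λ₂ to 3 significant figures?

0.866

λ ∝ 1/ΔE ∝ 1/(1/n_f² − 1/n_i²), and the Z² and hc factors cancel in the ratio.
λ₁/λ₂ = (1/4² − 1/7²)/(1/3² − 1/4²) = 0.04209/0.04861 = 0.866.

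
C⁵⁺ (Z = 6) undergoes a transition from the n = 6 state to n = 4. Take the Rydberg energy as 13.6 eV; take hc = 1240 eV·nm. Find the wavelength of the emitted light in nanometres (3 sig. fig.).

72.9 nm

For Z = 6 the level energies scale as Z², so the effective Rydberg energy is 13.6 × 36 = 489.6 eV.
ΔE = 489.6 × (1/4² − 1/6²) = 489.6 × 0.03472 = 17.00 eV.
λ = hc/ΔE = 1240 / 17.00 = 72.9 nm.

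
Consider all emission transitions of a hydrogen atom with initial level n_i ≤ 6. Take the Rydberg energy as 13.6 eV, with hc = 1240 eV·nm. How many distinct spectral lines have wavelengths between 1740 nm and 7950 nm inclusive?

Enumerate all n_i → n_f pairs with 1 ≤ n_f < n_i ≤ 6 and compute λ = 1240 / [13.6·1·(1/n_f² − 1/n_i²)].
Lines falling in [1740, 7950] nm: 4→3 (1876 nm), 6→4 (2626 nm), 5→4 (4052 nm), 6→5 (7460 nm).

4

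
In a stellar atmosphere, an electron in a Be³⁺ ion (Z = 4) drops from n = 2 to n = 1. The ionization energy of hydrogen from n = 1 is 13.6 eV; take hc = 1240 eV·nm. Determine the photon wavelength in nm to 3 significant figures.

7.60 nm

For Z = 4 the level energies scale as Z², so the effective Rydberg energy is 13.6 × 16 = 217.6 eV.
ΔE = 217.6 × (1/1² − 1/2²) = 217.6 × 0.7500 = 163.2 eV.
λ = hc/ΔE = 1240 / 163.2 = 7.60 nm.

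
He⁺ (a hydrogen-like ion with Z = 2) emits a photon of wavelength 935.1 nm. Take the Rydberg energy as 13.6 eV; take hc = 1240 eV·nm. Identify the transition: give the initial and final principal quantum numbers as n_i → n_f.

n_i = 8, n_f = 5

The photon energy is ΔE = hc/λ = 1240 / 935.1 = 1.326 eV.
With Z = 2, ΔE = 54.40 × (1/n_f² − 1/n_i²), so 1/n_f² − 1/n_i² = 0.02438.
Trying n_f = 5 gives 1/n_i² = 0.01562, i.e. n_i ≈ 8; this pair matches.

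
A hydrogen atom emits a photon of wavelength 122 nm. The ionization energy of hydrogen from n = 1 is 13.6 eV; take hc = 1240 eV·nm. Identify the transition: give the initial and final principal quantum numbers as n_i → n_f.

n_i = 2, n_f = 1

The photon energy is ΔE = hc/λ = 1240 / 122 = 10.16 eV.
With Z = 1, ΔE = 13.60 × (1/n_f² − 1/n_i²), so 1/n_f² − 1/n_i² = 0.7473.
Trying n_f = 1 gives 1/n_i² = 0.2527, i.e. n_i ≈ 2; this pair matches.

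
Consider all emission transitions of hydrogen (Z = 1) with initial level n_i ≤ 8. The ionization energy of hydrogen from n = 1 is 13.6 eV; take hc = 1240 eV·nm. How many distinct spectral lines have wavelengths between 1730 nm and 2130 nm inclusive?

Enumerate all n_i → n_f pairs with 1 ≤ n_f < n_i ≤ 8 and compute λ = 1240 / [13.6·1·(1/n_f² − 1/n_i²)].
Lines falling in [1730, 2130] nm: 4→3 (1876 nm), 8→4 (1945 nm).

2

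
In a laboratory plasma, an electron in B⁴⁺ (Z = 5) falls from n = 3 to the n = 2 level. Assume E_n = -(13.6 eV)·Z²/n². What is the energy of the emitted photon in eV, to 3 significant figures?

47.2 eV

The Bohr energies scale as Z², so for Z = 5: E_n = −340.0/n² eV.
E_3 = −340.0/9 = −37.78 eV and E_2 = −340.0/4 = −85.00 eV.
The photon energy is |E_3 − E_2| = 47.2 eV.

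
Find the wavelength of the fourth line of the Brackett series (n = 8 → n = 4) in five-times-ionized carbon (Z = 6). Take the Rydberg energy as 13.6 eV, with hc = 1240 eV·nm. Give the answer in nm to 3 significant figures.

54.0 nm

The Brackett series terminates on n_f = 4; the fourth line has n_i = 4+4 = 8.
ΔE = 489.6 × (1/4² − 1/8²) = 22.95 eV.
λ = 1240 / 22.95 = 54.0 nm.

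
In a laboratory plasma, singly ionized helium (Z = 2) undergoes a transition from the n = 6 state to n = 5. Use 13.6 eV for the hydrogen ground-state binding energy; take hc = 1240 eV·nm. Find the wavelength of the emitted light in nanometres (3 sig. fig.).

1860 nm

For Z = 2 the level energies scale as Z², so the effective Rydberg energy is 13.6 × 4 = 54.40 eV.
ΔE = 54.40 × (1/5² − 1/6²) = 54.40 × 0.01222 = 0.6649 eV.
λ = hc/ΔE = 1240 / 0.6649 = 1860 nm.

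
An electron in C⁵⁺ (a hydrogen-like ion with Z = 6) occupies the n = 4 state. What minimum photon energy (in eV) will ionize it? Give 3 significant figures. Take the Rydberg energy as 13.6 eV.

30.6 eV

E_n = −13.6 Z²/n² = −489.6/n² eV for Z = 6.
E_4 = −489.6/16 = −30.6 eV, so ionization (to E = 0) requires 30.6 eV.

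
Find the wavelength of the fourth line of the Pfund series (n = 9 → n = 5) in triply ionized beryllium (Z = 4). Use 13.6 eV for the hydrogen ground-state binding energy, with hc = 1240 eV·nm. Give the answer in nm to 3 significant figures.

The Pfund series terminates on n_f = 5; the fourth line has n_i = 5+4 = 9.
ΔE = 217.6 × (1/5² − 1/9²) = 6.018 eV.
λ = 1240 / 6.018 = 206 nm.

206 nm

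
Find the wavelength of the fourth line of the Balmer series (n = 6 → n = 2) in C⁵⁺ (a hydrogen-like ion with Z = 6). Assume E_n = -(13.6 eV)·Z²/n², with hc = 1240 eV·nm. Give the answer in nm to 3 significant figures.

The Balmer series terminates on n_f = 2; the fourth line has n_i = 2+4 = 6.
ΔE = 489.6 × (1/2² − 1/6²) = 108.8 eV.
λ = 1240 / 108.8 = 11.4 nm.

11.4 nm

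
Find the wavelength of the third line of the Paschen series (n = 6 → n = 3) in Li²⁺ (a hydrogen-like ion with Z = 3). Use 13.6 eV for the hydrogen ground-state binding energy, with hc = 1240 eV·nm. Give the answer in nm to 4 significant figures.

The Paschen series terminates on n_f = 3; the third line has n_i = 3+3 = 6.
ΔE = 122.4 × (1/3² − 1/6²) = 10.20 eV.
λ = 1240 / 10.20 = 121.6 nm.

121.6 nm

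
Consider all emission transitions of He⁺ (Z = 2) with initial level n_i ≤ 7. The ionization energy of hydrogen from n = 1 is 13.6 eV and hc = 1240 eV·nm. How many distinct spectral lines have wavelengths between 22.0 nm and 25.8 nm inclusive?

Enumerate all n_i → n_f pairs with 1 ≤ n_f < n_i ≤ 7 and compute λ = 1240 / [13.6·4·(1/n_f² − 1/n_i²)].
Lines falling in [22.0, 25.8] nm: 7→1 (23.27 nm), 6→1 (23.45 nm), 5→1 (23.74 nm), 4→1 (24.31 nm), 3→1 (25.64 nm).

5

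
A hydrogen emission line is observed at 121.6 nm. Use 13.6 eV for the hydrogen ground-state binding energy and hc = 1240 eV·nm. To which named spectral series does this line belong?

Lyman

ΔE = 1240/121.6 = 10.20 eV.
This matches 13.6 × (1/1² − 1/2²), so n_f = 1: the Lyman series.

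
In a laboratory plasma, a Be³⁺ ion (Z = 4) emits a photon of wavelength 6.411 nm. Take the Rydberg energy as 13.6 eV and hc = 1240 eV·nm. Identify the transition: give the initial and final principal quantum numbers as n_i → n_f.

n_i = 3, n_f = 1

The photon energy is ΔE = hc/λ = 1240 / 6.411 = 193.4 eV.
With Z = 4, ΔE = 217.6 × (1/n_f² − 1/n_i²), so 1/n_f² − 1/n_i² = 0.8889.
Trying n_f = 1 gives 1/n_i² = 0.1111, i.e. n_i ≈ 3; this pair matches.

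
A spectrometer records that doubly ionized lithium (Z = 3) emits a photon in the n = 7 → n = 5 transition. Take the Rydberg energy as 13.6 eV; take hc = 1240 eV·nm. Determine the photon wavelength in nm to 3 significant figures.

517 nm

For Z = 3 the level energies scale as Z², so the effective Rydberg energy is 13.6 × 9 = 122.4 eV.
ΔE = 122.4 × (1/5² − 1/7²) = 122.4 × 0.01959 = 2.398 eV.
λ = hc/ΔE = 1240 / 2.398 = 517 nm.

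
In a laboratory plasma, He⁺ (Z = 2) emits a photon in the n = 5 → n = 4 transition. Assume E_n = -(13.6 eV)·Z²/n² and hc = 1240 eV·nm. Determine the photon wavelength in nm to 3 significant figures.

1010 nm

For Z = 2 the level energies scale as Z², so the effective Rydberg energy is 13.6 × 4 = 54.40 eV.
ΔE = 54.40 × (1/4² − 1/5²) = 54.40 × 0.02250 = 1.224 eV.
λ = hc/ΔE = 1240 / 1.224 = 1010 nm.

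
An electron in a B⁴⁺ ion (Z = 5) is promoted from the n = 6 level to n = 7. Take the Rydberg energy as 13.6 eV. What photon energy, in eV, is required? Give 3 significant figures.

2.51 eV

The Bohr energies scale as Z², so for Z = 5: E_n = −340.0/n² eV.
E_7 = −340.0/49 = −6.939 eV and E_6 = −340.0/36 = −9.444 eV.
The photon energy is |E_7 − E_6| = 2.51 eV.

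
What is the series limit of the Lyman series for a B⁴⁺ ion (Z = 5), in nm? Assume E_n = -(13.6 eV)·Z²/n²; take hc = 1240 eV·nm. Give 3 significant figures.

The Lyman series has lower level n_f = 1; the series limit corresponds to n_i → ∞.
ΔE_max = 13.6 × 25 / 1² = 340.0 eV.
λ_min = 1240 / 340.0 = 3.65 nm.

3.65 nm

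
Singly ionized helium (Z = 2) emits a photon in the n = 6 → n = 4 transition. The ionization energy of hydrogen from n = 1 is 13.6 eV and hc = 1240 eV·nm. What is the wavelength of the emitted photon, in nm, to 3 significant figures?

656 nm

For Z = 2 the level energies scale as Z², so the effective Rydberg energy is 13.6 × 4 = 54.40 eV.
ΔE = 54.40 × (1/4² − 1/6²) = 54.40 × 0.03472 = 1.889 eV.
λ = hc/ΔE = 1240 / 1.889 = 656 nm.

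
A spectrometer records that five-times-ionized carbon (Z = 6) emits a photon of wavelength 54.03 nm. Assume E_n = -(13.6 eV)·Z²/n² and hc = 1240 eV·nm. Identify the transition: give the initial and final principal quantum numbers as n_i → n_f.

n_i = 8, n_f = 4

The photon energy is ΔE = hc/λ = 1240 / 54.03 = 22.95 eV.
With Z = 6, ΔE = 489.6 × (1/n_f² − 1/n_i²), so 1/n_f² − 1/n_i² = 0.04688.
Trying n_f = 4 gives 1/n_i² = 0.01562, i.e. n_i ≈ 8; this pair matches.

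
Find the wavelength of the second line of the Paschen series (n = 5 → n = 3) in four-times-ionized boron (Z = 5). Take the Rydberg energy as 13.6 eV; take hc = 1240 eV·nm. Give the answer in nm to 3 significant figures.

The Paschen series terminates on n_f = 3; the second line has n_i = 3+2 = 5.
ΔE = 340.0 × (1/3² − 1/5²) = 24.18 eV.
λ = 1240 / 24.18 = 51.3 nm.

51.3 nm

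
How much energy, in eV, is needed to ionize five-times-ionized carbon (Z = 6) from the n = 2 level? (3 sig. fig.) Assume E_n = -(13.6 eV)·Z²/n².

122 eV

E_n = −13.6 Z²/n² = −489.6/n² eV for Z = 6.
E_2 = −489.6/4 = −122 eV, so ionization (to E = 0) requires 122 eV.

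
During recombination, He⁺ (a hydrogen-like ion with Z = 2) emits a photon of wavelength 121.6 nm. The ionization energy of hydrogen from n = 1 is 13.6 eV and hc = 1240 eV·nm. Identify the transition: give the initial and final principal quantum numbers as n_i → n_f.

n_i = 4, n_f = 2

The photon energy is ΔE = hc/λ = 1240 / 121.6 = 10.20 eV.
With Z = 2, ΔE = 54.40 × (1/n_f² − 1/n_i²), so 1/n_f² − 1/n_i² = 0.1875.
Trying n_f = 2 gives 1/n_i² = 0.06255, i.e. n_i ≈ 4; this pair matches.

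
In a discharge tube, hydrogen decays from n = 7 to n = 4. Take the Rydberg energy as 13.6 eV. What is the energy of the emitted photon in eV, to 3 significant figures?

E_7 = −13.60/49 = −0.2776 eV and E_4 = −13.60/16 = −0.8500 eV.
The photon energy is |E_7 − E_4| = 0.572 eV.

0.572 eV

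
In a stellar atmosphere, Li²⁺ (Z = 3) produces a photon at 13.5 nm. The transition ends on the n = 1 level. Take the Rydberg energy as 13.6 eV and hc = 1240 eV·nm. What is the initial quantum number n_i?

The photon energy is ΔE = hc/λ = 1240 / 13.5 = 91.85 eV.
With Z = 3, ΔE = 122.4 × (1/n_f² − 1/n_i²), so 1/n_f² − 1/n_i² = 0.7504.
With n_f = 1: 1/n_i² = 1/1 − 0.7504 = 0.2496, so n_i ≈ 2.00.

n_i = 2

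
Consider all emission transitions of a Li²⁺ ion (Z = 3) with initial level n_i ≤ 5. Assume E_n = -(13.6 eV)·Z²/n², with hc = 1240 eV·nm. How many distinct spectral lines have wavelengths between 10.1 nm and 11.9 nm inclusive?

Enumerate all n_i → n_f pairs with 1 ≤ n_f < n_i ≤ 5 and compute λ = 1240 / [13.6·9·(1/n_f² − 1/n_i²)].
Lines falling in [10.1, 11.9] nm: 5→1 (10.55 nm), 4→1 (10.81 nm), 3→1 (11.40 nm).

3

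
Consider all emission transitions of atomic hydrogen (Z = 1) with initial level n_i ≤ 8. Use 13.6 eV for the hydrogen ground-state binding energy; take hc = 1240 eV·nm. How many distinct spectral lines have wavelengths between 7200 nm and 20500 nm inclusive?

Enumerate all n_i → n_f pairs with 1 ≤ n_f < n_i ≤ 8 and compute λ = 1240 / [13.6·1·(1/n_f² − 1/n_i²)].
Lines falling in [7200, 20500] nm: 6→5 (7460 nm), 8→6 (7503 nm), 7→6 (12370 nm), 8→7 (19060 nm).

4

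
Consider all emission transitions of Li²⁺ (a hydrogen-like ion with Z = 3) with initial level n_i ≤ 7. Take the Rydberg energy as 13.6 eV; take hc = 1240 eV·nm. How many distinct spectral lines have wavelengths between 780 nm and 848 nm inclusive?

1

Enumerate all n_i → n_f pairs with 1 ≤ n_f < n_i ≤ 7 and compute λ = 1240 / [13.6·9·(1/n_f² − 1/n_i²)].
Lines falling in [780, 848] nm: 6→5 (828.9 nm).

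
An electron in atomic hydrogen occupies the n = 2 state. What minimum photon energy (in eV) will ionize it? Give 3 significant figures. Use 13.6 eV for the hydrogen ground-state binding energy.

E_2 = −13.60/4 = −3.40 eV, so ionization (to E = 0) requires 3.40 eV.

3.40 eV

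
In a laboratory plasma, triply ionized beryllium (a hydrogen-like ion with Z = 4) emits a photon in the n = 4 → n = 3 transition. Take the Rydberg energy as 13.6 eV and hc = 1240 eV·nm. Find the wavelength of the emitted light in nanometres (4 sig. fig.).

117.2 nm

For Z = 4 the level energies scale as Z², so the effective Rydberg energy is 13.6 × 16 = 217.6 eV.
ΔE = 217.6 × (1/3² − 1/4²) = 217.6 × 0.04861 = 10.58 eV.
λ = hc/ΔE = 1240 / 10.58 = 117.2 nm.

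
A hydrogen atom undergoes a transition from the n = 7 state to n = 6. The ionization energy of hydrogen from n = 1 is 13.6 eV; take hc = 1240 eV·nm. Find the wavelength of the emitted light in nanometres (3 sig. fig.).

ΔE = 13.60 × (1/6² − 1/7²) = 13.60 × 0.007370 = 0.1002 eV.
λ = hc/ΔE = 1240 / 0.1002 = 12400 nm.

12400 nm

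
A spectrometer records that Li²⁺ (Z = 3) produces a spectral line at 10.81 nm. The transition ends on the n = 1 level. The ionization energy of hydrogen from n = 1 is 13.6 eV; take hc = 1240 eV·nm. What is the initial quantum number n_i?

n_i = 4

The photon energy is ΔE = hc/λ = 1240 / 10.81 = 114.7 eV.
With Z = 3, ΔE = 122.4 × (1/n_f² − 1/n_i²), so 1/n_f² − 1/n_i² = 0.9372.
With n_f = 1: 1/n_i² = 1/1 − 0.9372 = 0.06284, so n_i ≈ 3.99.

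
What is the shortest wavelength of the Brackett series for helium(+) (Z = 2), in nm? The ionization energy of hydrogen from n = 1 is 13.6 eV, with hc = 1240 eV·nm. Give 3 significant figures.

365 nm

The Brackett series has lower level n_f = 4; the series limit corresponds to n_i → ∞.
ΔE_max = 13.6 × 4 / 4² = 3.400 eV.
λ_min = 1240 / 3.400 = 365 nm.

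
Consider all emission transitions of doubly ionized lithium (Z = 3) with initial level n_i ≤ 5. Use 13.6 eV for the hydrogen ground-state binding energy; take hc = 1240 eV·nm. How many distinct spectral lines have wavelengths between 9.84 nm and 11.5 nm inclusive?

3

Enumerate all n_i → n_f pairs with 1 ≤ n_f < n_i ≤ 5 and compute λ = 1240 / [13.6·9·(1/n_f² − 1/n_i²)].
Lines falling in [9.84, 11.5] nm: 5→1 (10.55 nm), 4→1 (10.81 nm), 3→1 (11.40 nm).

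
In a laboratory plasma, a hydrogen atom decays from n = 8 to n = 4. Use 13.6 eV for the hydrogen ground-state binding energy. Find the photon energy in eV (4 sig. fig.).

0.6375 eV

E_8 = −13.60/64 = −0.2125 eV and E_4 = −13.60/16 = −0.8500 eV.
The photon energy is |E_8 − E_4| = 0.6375 eV.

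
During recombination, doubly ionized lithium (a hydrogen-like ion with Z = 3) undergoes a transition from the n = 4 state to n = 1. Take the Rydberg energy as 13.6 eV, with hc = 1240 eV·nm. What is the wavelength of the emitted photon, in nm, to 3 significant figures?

10.8 nm

For Z = 3 the level energies scale as Z², so the effective Rydberg energy is 13.6 × 9 = 122.4 eV.
ΔE = 122.4 × (1/1² − 1/4²) = 122.4 × 0.9375 = 114.8 eV.
λ = hc/ΔE = 1240 / 114.8 = 10.8 nm.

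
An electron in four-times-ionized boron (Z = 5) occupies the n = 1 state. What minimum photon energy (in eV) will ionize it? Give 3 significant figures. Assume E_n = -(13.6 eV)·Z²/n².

E_n = −13.6 Z²/n² = −340.0/n² eV for Z = 5.
E_1 = −340.0/1 = −340 eV, so ionization (to E = 0) requires 340 eV.

340 eV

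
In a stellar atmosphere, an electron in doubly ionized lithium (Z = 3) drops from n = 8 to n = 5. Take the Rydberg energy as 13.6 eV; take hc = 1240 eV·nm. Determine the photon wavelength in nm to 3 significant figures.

416 nm

For Z = 3 the level energies scale as Z², so the effective Rydberg energy is 13.6 × 9 = 122.4 eV.
ΔE = 122.4 × (1/5² − 1/8²) = 122.4 × 0.02438 = 2.984 eV.
λ = hc/ΔE = 1240 / 2.984 = 416 nm.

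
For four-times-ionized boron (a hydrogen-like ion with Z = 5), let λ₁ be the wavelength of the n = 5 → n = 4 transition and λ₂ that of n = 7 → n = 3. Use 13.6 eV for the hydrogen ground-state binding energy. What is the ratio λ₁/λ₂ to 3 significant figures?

4.03

λ ∝ 1/ΔE ∝ 1/(1/n_f² − 1/n_i²), and the Z² and hc factors cancel in the ratio.
λ₁/λ₂ = (1/3² − 1/7²)/(1/4² − 1/5²) = 0.09070/0.02250 = 4.03.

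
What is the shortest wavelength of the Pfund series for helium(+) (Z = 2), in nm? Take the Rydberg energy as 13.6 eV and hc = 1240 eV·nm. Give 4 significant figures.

The Pfund series has lower level n_f = 5; the series limit corresponds to n_i → ∞.
ΔE_max = 13.6 × 4 / 5² = 2.176 eV.
λ_min = 1240 / 2.176 = 569.9 nm.

569.9 nm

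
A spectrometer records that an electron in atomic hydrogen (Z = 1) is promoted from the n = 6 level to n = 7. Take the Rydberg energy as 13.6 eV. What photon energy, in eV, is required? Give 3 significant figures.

0.100 eV

E_7 = −13.60/49 = −0.2776 eV and E_6 = −13.60/36 = −0.3778 eV.
The photon energy is |E_7 − E_6| = 0.100 eV.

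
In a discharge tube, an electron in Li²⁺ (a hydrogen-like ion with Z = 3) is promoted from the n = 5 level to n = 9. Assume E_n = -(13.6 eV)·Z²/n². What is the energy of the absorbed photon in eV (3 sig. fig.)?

The Bohr energies scale as Z², so for Z = 3: E_n = −122.4/n² eV.
E_9 = −122.4/81 = −1.511 eV and E_5 = −122.4/25 = −4.896 eV.
The photon energy is |E_9 − E_5| = 3.38 eV.

3.38 eV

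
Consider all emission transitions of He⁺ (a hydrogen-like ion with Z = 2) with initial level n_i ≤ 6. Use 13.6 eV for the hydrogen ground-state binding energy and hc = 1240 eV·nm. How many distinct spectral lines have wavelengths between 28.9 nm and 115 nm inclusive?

3

Enumerate all n_i → n_f pairs with 1 ≤ n_f < n_i ≤ 6 and compute λ = 1240 / [13.6·4·(1/n_f² − 1/n_i²)].
Lines falling in [28.9, 115] nm: 2→1 (30.39 nm), 6→2 (102.6 nm), 5→2 (108.5 nm).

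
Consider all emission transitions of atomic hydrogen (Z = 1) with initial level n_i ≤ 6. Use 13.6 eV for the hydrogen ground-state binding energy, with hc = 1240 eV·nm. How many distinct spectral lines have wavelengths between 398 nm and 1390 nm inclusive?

Enumerate all n_i → n_f pairs with 1 ≤ n_f < n_i ≤ 6 and compute λ = 1240 / [13.6·1·(1/n_f² − 1/n_i²)].
Lines falling in [398, 1390] nm: 6→2 (410.3 nm), 5→2 (434.2 nm), 4→2 (486.3 nm), 3→2 (656.5 nm), 6→3 (1094 nm), 5→3 (1282 nm).

6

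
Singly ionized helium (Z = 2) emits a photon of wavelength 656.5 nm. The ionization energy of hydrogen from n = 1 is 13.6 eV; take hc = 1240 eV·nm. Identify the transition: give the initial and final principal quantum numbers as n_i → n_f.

n_i = 6, n_f = 4

The photon energy is ΔE = hc/λ = 1240 / 656.5 = 1.889 eV.
With Z = 2, ΔE = 54.40 × (1/n_f² − 1/n_i²), so 1/n_f² − 1/n_i² = 0.03472.
Trying n_f = 4 gives 1/n_i² = 0.02778, i.e. n_i ≈ 6; this pair matches.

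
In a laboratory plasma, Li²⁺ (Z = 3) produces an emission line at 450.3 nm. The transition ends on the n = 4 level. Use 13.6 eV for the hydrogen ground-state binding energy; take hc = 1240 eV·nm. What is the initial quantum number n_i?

The photon energy is ΔE = hc/λ = 1240 / 450.3 = 2.754 eV.
With Z = 3, ΔE = 122.4 × (1/n_f² − 1/n_i²), so 1/n_f² − 1/n_i² = 0.02250.
With n_f = 4: 1/n_i² = 1/16 − 0.02250 = 0.04000, so n_i ≈ 5.00.

n_i = 5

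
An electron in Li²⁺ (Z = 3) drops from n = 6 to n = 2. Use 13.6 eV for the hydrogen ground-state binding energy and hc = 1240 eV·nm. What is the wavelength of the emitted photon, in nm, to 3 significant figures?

For Z = 3 the level energies scale as Z², so the effective Rydberg energy is 13.6 × 9 = 122.4 eV.
ΔE = 122.4 × (1/2² − 1/6²) = 122.4 × 0.2222 = 27.20 eV.
λ = hc/ΔE = 1240 / 27.20 = 45.6 nm.

45.6 nm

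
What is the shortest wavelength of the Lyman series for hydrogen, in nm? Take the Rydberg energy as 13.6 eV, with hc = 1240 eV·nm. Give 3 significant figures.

91.2 nm

The Lyman series has lower level n_f = 1; the series limit corresponds to n_i → ∞.
ΔE_max = 13.6 × 1 / 1² = 13.60 eV.
λ_min = 1240 / 13.60 = 91.2 nm.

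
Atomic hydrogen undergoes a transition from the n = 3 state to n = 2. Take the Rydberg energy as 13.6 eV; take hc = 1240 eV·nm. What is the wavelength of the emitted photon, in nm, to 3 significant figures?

ΔE = 13.60 × (1/2² − 1/3²) = 13.60 × 0.1389 = 1.889 eV.
λ = hc/ΔE = 1240 / 1.889 = 656 nm.
This line belongs to the Balmer series.

656 nm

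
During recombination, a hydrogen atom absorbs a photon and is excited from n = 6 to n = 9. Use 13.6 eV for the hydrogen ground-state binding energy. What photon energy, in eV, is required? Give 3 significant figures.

E_9 = −13.60/81 = −0.1679 eV and E_6 = −13.60/36 = −0.3778 eV.
The photon energy is |E_9 − E_6| = 0.210 eV.

0.210 eV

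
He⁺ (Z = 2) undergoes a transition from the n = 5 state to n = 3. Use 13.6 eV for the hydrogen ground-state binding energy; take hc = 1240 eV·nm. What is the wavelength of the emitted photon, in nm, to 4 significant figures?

For Z = 2 the level energies scale as Z², so the effective Rydberg energy is 13.6 × 4 = 54.40 eV.
ΔE = 54.40 × (1/3² − 1/5²) = 54.40 × 0.07111 = 3.868 eV.
λ = hc/ΔE = 1240 / 3.868 = 320.5 nm.

320.5 nm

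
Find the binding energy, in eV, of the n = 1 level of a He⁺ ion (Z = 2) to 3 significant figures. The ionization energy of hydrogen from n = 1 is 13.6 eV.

E_n = −13.6 Z²/n² = −54.40/n² eV for Z = 2.
E_1 = −54.40/1 = −54.4 eV, so ionization (to E = 0) requires 54.4 eV.

54.4 eV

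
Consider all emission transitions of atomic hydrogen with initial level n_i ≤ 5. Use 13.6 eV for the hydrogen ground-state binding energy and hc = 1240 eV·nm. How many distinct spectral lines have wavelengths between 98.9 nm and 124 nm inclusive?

2

Enumerate all n_i → n_f pairs with 1 ≤ n_f < n_i ≤ 5 and compute λ = 1240 / [13.6·1·(1/n_f² − 1/n_i²)].
Lines falling in [98.9, 124] nm: 3→1 (102.6 nm), 2→1 (121.6 nm).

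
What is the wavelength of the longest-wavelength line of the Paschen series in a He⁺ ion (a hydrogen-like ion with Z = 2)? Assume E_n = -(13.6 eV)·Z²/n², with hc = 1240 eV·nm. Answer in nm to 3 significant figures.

The Paschen series terminates on n_f = 3; the first line has n_i = 3+1 = 4.
ΔE = 54.40 × (1/3² − 1/4²) = 2.644 eV.
λ = 1240 / 2.644 = 469 nm.

469 nm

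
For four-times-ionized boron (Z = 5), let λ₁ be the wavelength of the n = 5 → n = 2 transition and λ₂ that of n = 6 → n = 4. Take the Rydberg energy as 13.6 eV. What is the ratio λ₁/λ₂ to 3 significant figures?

λ ∝ 1/ΔE ∝ 1/(1/n_f² − 1/n_i²), and the Z² and hc factors cancel in the ratio.
λ₁/λ₂ = (1/4² − 1/6²)/(1/2² − 1/5²) = 0.03472/0.2100 = 0.165.

0.165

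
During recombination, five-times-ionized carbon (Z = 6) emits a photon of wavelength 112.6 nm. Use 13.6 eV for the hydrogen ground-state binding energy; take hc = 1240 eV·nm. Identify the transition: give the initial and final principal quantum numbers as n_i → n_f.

n_i = 5, n_f = 4

The photon energy is ΔE = hc/λ = 1240 / 112.6 = 11.01 eV.
With Z = 6, ΔE = 489.6 × (1/n_f² − 1/n_i²), so 1/n_f² − 1/n_i² = 0.02249.
Trying n_f = 4 gives 1/n_i² = 0.04001, i.e. n_i ≈ 5; this pair matches.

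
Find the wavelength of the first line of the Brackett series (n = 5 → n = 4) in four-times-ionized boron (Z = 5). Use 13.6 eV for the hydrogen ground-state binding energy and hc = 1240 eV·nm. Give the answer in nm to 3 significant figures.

The Brackett series terminates on n_f = 4; the first line has n_i = 4+1 = 5.
ΔE = 340.0 × (1/4² − 1/5²) = 7.650 eV.
λ = 1240 / 7.650 = 162 nm.

162 nm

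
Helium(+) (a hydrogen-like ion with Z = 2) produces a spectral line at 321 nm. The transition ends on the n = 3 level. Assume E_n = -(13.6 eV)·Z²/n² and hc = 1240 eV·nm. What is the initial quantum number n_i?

n_i = 5

The photon energy is ΔE = hc/λ = 1240 / 321 = 3.863 eV.
With Z = 2, ΔE = 54.40 × (1/n_f² − 1/n_i²), so 1/n_f² − 1/n_i² = 0.07101.
With n_f = 3: 1/n_i² = 1/9 − 0.07101 = 0.04010, so n_i ≈ 4.99.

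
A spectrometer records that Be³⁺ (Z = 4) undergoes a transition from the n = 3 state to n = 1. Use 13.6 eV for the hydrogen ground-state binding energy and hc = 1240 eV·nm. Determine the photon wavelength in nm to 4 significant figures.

For Z = 4 the level energies scale as Z², so the effective Rydberg energy is 13.6 × 16 = 217.6 eV.
ΔE = 217.6 × (1/1² − 1/3²) = 217.6 × 0.8889 = 193.4 eV.
λ = hc/ΔE = 1240 / 193.4 = 6.411 nm.

6.411 nm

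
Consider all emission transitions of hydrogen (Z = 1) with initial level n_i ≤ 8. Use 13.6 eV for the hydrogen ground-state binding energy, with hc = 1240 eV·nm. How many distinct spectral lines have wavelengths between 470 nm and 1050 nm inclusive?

4

Enumerate all n_i → n_f pairs with 1 ≤ n_f < n_i ≤ 8 and compute λ = 1240 / [13.6·1·(1/n_f² − 1/n_i²)].
Lines falling in [470, 1050] nm: 4→2 (486.3 nm), 3→2 (656.5 nm), 8→3 (954.9 nm), 7→3 (1005 nm).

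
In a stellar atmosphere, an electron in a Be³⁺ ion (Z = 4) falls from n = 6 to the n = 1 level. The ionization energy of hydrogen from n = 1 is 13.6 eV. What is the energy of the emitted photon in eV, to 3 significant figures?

212 eV

The Bohr energies scale as Z², so for Z = 4: E_n = −217.6/n² eV.
E_6 = −217.6/36 = −6.044 eV and E_1 = −217.6/1 = −217.6 eV.
The photon energy is |E_6 − E_1| = 212 eV.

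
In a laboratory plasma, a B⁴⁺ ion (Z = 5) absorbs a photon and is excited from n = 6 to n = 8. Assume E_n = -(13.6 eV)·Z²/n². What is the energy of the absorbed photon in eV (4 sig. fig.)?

4.132 eV

The Bohr energies scale as Z², so for Z = 5: E_n = −340.0/n² eV.
E_8 = −340.0/64 = −5.313 eV and E_6 = −340.0/36 = −9.444 eV.
The photon energy is |E_8 − E_6| = 4.132 eV.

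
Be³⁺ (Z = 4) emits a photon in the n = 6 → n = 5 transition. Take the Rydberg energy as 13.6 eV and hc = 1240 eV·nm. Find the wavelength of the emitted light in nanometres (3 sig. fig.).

For Z = 4 the level energies scale as Z², so the effective Rydberg energy is 13.6 × 16 = 217.6 eV.
ΔE = 217.6 × (1/5² − 1/6²) = 217.6 × 0.01222 = 2.660 eV.
λ = hc/ΔE = 1240 / 2.660 = 466 nm.

466 nm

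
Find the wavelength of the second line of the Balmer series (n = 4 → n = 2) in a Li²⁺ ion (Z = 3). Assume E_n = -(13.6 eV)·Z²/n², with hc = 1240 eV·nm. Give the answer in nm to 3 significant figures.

54.0 nm

The Balmer series terminates on n_f = 2; the second line has n_i = 2+2 = 4.
ΔE = 122.4 × (1/2² − 1/4²) = 22.95 eV.
λ = 1240 / 22.95 = 54.0 nm.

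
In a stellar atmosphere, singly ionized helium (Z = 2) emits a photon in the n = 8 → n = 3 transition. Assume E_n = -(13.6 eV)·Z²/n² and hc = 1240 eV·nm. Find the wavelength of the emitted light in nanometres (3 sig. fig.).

For Z = 2 the level energies scale as Z², so the effective Rydberg energy is 13.6 × 4 = 54.40 eV.
ΔE = 54.40 × (1/3² − 1/8²) = 54.40 × 0.09549 = 5.194 eV.
λ = hc/ΔE = 1240 / 5.194 = 239 nm.

239 nm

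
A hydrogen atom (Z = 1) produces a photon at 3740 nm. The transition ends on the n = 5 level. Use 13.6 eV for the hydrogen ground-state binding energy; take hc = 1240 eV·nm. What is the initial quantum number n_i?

n_i = 8

The photon energy is ΔE = hc/λ = 1240 / 3740 = 0.3316 eV.
With Z = 1, ΔE = 13.60 × (1/n_f² − 1/n_i²), so 1/n_f² − 1/n_i² = 0.02438.
With n_f = 5: 1/n_i² = 1/25 − 0.02438 = 0.01562, so n_i ≈ 8.00.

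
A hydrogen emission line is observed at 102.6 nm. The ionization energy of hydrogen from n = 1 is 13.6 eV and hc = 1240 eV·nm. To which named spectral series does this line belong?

Lyman

ΔE = 1240/102.6 = 12.09 eV.
This matches 13.6 × (1/1² − 1/3²), so n_f = 1: the Lyman series.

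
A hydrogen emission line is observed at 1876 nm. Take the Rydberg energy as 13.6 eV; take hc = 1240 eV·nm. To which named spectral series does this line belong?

ΔE = 1240/1876 = 0.6610 eV.
This matches 13.6 × (1/3² − 1/4²), so n_f = 3: the Paschen series.

Paschen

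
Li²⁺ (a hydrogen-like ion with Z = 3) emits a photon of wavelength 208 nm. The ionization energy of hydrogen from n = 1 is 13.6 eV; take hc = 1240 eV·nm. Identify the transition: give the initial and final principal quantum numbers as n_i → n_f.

n_i = 4, n_f = 3

The photon energy is ΔE = hc/λ = 1240 / 208 = 5.962 eV.
With Z = 3, ΔE = 122.4 × (1/n_f² − 1/n_i²), so 1/n_f² − 1/n_i² = 0.04871.
Trying n_f = 3 gives 1/n_i² = 0.06241, i.e. n_i ≈ 4; this pair matches.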